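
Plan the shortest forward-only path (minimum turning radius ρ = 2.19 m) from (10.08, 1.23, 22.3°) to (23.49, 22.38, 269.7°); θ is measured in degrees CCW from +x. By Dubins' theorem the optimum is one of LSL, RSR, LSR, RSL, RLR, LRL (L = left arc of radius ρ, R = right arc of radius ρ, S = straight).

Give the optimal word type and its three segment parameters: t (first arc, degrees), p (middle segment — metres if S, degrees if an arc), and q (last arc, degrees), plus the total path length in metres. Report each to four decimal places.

Let ψ = atan2(Δy, Δx) = atan2(21.15, 13.41) = 57.6236° be the start→goal bearing.
Normalize: d = |goal − start| / ρ = 25.042975/2.19 = 11.435148, α = (θ_start − ψ) mod 360° = 324.6764° = 5.666673 rad, β = (θ_goal − ψ) mod 360° = 212.0764° = 3.701432 rad.
Common terms: sin α = -0.578193, cos α = 0.815900, sin β = -0.531050, cos β = -0.847340, cos(α−β) = -0.384295, d² = 130.762620. Work in radians in the unit-radius frame; every candidate has L = ρ·(t + p + q).
LSL: p² = 2 + d² − 2cos(α−β) + 2d(sin α − sin β) = 132.453034; p = √p² = 11.508824; φ = atan2(cos β − cos α, d + sin α − sin β) = -0.145027 rad; t = (φ − α) mod 2π = 0.471486 rad, q = (β − φ) mod 2π = 3.846459 rad → L = 2.19·(0.471486 + 11.508824 + 3.846459) = 2.19·15.826769 = 34.660624 m
RSR: p² = 2 + d² − 2cos(α−β) + 2d(sin β − sin α) = 134.609386; p = √p² = 11.602129; φ = atan2(cos α − cos β, d − sin α + sin β) = 0.143852 rad; t = (α − φ) mod 2π = 5.522821 rad, q = (φ − β) mod 2π = 2.725605 rad → L = 2.19·(5.522821 + 11.602129 + 2.725605) = 2.19·19.850555 = 43.472715 m
LSR: p² = d² − 2 + 2cos(α−β) + 2d(sin α + sin β) = 102.625304; p = √p² = 10.130415; φ = atan2(−cos α − cos β, d + sin α + sin β) − atan2(−2, p) = 0.197963 rad; t = (φ − α) mod 2π = 0.814476 rad, q = (φ − β) mod 2π = 2.779717 rad → L = 2.19·(0.814476 + 10.130415 + 2.779717) = 2.19·13.724607 = 30.056890 m
RSL: p² = d² − 2 + 2cos(α−β) − 2d(sin α + sin β) = 153.362754; p = √p² = 12.383972; φ = atan2(cos α + cos β, d − sin α − sin β) − atan2(2, p) = -0.162623 rad; t = (α − φ) mod 2π = 5.829296 rad, q = (β − φ) mod 2π = 3.864055 rad → L = 2.19·(5.829296 + 12.383972 + 3.864055) = 2.19·22.077322 = 48.349336 m
RLR: c = (6 − d² + 2cos(α−β) + 2d(sin α − sin β))/8 = -15.826173, |c| > 1 → infeasible
LRL: c = (6 − d² + 2cos(α−β) − 2d(sin α − sin β))/8 = -15.556629, |c| > 1 → infeasible
Shortest: LSR with L = 30.056890 m ≈ 30.0569 m
Convert LSR to answer units (arcs ×180/π): t = 0.814476·180/π = 46.6660°, p = ρ·p = 2.19·10.130415 = 22.1856 m, q = 2.779717·180/π = 159.2660°, L = 30.0569 m.

LSR: t = 46.6660°, p = 22.1856 m, q = 159.2660°, L = 30.0569 m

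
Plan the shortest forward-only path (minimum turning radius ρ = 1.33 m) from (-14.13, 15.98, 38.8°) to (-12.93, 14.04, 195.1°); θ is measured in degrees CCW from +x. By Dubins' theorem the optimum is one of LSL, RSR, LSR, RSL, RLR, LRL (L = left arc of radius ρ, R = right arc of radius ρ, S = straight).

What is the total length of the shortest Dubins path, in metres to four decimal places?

5.8066 m

Let ψ = atan2(Δy, Δx) = atan2(-1.94, 1.20) = -58.2609° be the start→goal bearing.
Normalize: d = |goal − start| / ρ = 2.281140/1.33 = 1.715143, α = (θ_start − ψ) mod 360° = 97.0609° = 1.694032 rad, β = (θ_goal − ψ) mod 360° = 253.3609° = 4.421981 rad.
Common terms: sin α = 0.992416, cos α = -0.122924, sin β = -0.958127, cos β = -0.286343, cos(α−β) = -0.915663, d² = 2.941715. Work in radians in the unit-radius frame; every candidate has L = ρ·(t + p + q).
LSL: p² = 2 + d² − 2cos(α−β) + 2d(sin α − sin β) = 13.463961; p = √p² = 3.669327; φ = atan2(cos β − cos α, d + sin α − sin β) = -0.044551 rad; t = (φ − α) mod 2π = 4.544602 rad, q = (β − φ) mod 2π = 4.466533 rad → L = 1.33·(4.544602 + 3.669327 + 4.466533) = 1.33·12.680462 = 16.865015 m
RSR: p² = 2 + d² − 2cos(α−β) + 2d(sin β − sin α) = 0.082119; p = √p² = 0.286565; φ = atan2(cos α − cos β, d − sin α + sin β) = 2.534757 rad; t = (α − φ) mod 2π = 5.442460 rad, q = (φ − β) mod 2π = 4.395961 rad → L = 1.33·(5.442460 + 0.286565 + 4.395961) = 1.33·10.124986 = 13.466231 m
LSR: p² = d² − 2 + 2cos(α−β) + 2d(sin α + sin β) = -0.771989 < 0 → infeasible
RSL: p² = d² − 2 + 2cos(α−β) − 2d(sin α + sin β) = -1.007231 < 0 → infeasible
RLR: c = (6 − d² + 2cos(α−β) + 2d(sin α − sin β))/8 = 0.989735; p = 2π − arccos c = 6.139780 rad; φ = atan2(cos α − cos β, d − sin α + sin β) = 2.534757 rad; t = (α − φ + p/2) mod 2π = 2.229164 rad, q = (α − β − t + p) mod 2π = 1.182666 rad → L = 1.33·(2.229164 + 6.139780 + 1.182666) = 1.33·9.551611 = 12.703642 m
LRL: c = (6 − d² + 2cos(α−β) − 2d(sin α − sin β))/8 = -0.682995; p = 2π − arccos c = 3.960534 rad; φ = atan2(cos β − cos α, d + sin α − sin β) = -0.044551 rad; t = (φ − α + p/2) mod 2π = 0.241684 rad, q = (β − α − t + p) mod 2π = 0.163614 rad → L = 1.33·(0.241684 + 3.960534 + 0.163614) = 1.33·4.365831 = 5.806556 m
Shortest: LRL with L = 5.806556 m ≈ 5.8066 m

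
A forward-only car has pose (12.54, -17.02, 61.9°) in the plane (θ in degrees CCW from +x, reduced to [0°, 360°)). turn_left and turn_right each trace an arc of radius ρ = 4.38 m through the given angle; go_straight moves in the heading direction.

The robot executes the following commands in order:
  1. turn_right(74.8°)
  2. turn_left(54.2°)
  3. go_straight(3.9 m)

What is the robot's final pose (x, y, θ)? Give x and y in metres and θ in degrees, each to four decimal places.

(24.1801, -11.2607, 41.3000°)

set_pose: (x, y, θ) = (12.5400, -17.0200, 61.9000°), ρ = 4.38
turn_right(74.8°): centre at ρ to the right, rotate −74.8° → (17.3816, -14.8136, -12.9000° ≡ 347.1000°)
turn_left(54.2°): centre at ρ to the left, rotate +54.2° → (21.2502, -13.8347, 401.3000° ≡ 41.3000°)
go_straight(3.9): x += 3.9·cos θ, y += 3.9·sin θ → (24.1801, -11.2607, 41.3000°)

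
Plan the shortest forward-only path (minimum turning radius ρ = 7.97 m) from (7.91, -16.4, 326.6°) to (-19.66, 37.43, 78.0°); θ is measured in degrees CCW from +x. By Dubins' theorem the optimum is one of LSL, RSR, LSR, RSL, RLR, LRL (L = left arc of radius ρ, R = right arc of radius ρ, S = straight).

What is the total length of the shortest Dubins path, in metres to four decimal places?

Let ψ = atan2(Δy, Δx) = atan2(53.83, -27.57) = 117.1201° be the start→goal bearing.
Normalize: d = |goal − start| / ρ = 60.479532/7.97 = 7.588398, α = (θ_start − ψ) mod 360° = 209.4799° = 3.656115 rad, β = (θ_goal − ψ) mod 360° = 320.8799° = 5.600411 rad.
Common terms: sin α = -0.492119, cos α = -0.870528, sin β = -0.630948, cos β = 0.775825, cos(α−β) = -0.364877, d² = 57.583784. Work in radians in the unit-radius frame; every candidate has L = ρ·(t + p + q).
LSL: p² = 2 + d² − 2cos(α−β) + 2d(sin α − sin β) = 62.420516; p = √p² = 7.900666; φ = atan2(cos β − cos α, d + sin α − sin β) = 0.209920 rad; t = (φ − α) mod 2π = 2.836991 rad, q = (β − φ) mod 2π = 5.390491 rad → L = 7.97·(2.836991 + 7.900666 + 5.390491) = 7.97·16.128148 = 128.541337 m
RSR: p² = 2 + d² − 2cos(α−β) + 2d(sin β − sin α) = 58.206559; p = √p² = 7.629322; φ = atan2(cos α − cos β, d − sin α + sin β) = -0.217504 rad; t = (α − φ) mod 2π = 3.873618 rad, q = (φ − β) mod 2π = 0.465270 rad → L = 7.97·(3.873618 + 7.629322 + 0.465270) = 7.97·11.968211 = 95.386641 m
LSR: p² = d² − 2 + 2cos(α−β) + 2d(sin α + sin β) = 37.809483; p = √p² = 6.148942; φ = atan2(−cos α − cos β, d + sin α + sin β) − atan2(−2, p) = 0.329113 rad; t = (φ − α) mod 2π = 2.956184 rad, q = (φ − β) mod 2π = 1.011887 rad → L = 7.97·(2.956184 + 6.148942 + 1.011887) = 7.97·10.117013 = 80.632590 m
RSL: p² = d² − 2 + 2cos(α−β) − 2d(sin α + sin β) = 71.898578; p = √p² = 8.479303; φ = atan2(cos α + cos β, d − sin α − sin β) − atan2(2, p) = -0.242505 rad; t = (α − φ) mod 2π = 3.898620 rad, q = (β − φ) mod 2π = 5.842917 rad → L = 7.97·(3.898620 + 8.479303 + 5.842917) = 7.97·18.220840 = 145.220091 m
RLR: c = (6 − d² + 2cos(α−β) + 2d(sin α − sin β))/8 = -6.275820, |c| > 1 → infeasible
LRL: c = (6 − d² + 2cos(α−β) − 2d(sin α − sin β))/8 = -6.802565, |c| > 1 → infeasible
Shortest: LSR with L = 80.632590 m ≈ 80.6326 m

80.6326 m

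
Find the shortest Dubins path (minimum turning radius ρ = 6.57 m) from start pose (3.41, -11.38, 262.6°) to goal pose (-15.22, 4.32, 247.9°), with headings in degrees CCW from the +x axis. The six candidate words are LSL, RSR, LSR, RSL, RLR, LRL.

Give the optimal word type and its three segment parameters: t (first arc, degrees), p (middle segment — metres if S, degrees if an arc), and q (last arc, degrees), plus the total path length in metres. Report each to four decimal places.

Let ψ = atan2(Δy, Δx) = atan2(15.70, -18.63) = 139.8783° be the start→goal bearing.
Normalize: d = |goal − start| / ρ = 24.363228/6.57 = 3.708254, α = (θ_start − ψ) mod 360° = 122.7217° = 2.141898 rad, β = (θ_goal − ψ) mod 360° = 108.0217° = 1.885335 rad.
Common terms: sin α = 0.841306, cos α = -0.540560, sin β = 0.950939, cos β = -0.309378, cos(α−β) = 0.967268, d² = 13.751147. Work in radians in the unit-radius frame; every candidate has L = ρ·(t + p + q).
LSL: p² = 2 + d² − 2cos(α−β) + 2d(sin α − sin β) = 13.003515; p = √p² = 3.606039; φ = atan2(cos β − cos α, d + sin α − sin β) = 0.064154 rad; t = (φ − α) mod 2π = 4.205441 rad, q = (β − φ) mod 2π = 1.821181 rad → L = 6.57·(4.205441 + 3.606039 + 1.821181) = 6.57·9.632661 = 63.286580 m
RSR: p² = 2 + d² − 2cos(α−β) + 2d(sin β − sin α) = 14.629709; p = √p² = 3.824880; φ = atan2(cos α − cos β, d − sin α + sin β) = -0.060478 rad; t = (α − φ) mod 2π = 2.202377 rad, q = (φ − β) mod 2π = 4.337372 rad → L = 6.57·(2.202377 + 3.824880 + 4.337372) = 6.57·10.364629 = 68.095612 m
LSR: p² = d² − 2 + 2cos(α−β) + 2d(sin α + sin β) = 26.977882; p = √p² = 5.194024; φ = atan2(−cos α − cos β, d + sin α + sin β) − atan2(−2, p) = 0.520867 rad; t = (φ − α) mod 2π = 4.662154 rad, q = (φ − β) mod 2π = 4.918717 rad → L = 6.57·(4.662154 + 5.194024 + 4.918717) = 6.57·14.774895 = 97.071058 m
RSL: p² = d² − 2 + 2cos(α−β) − 2d(sin α + sin β) = 0.393484; p = √p² = 0.627283; φ = atan2(cos α + cos β, d − sin α − sin β) − atan2(2, p) = -1.684389 rad; t = (α − φ) mod 2π = 3.826287 rad, q = (β − φ) mod 2π = 3.569724 rad → L = 6.57·(3.826287 + 0.627283 + 3.569724) = 6.57·8.023294 = 52.713043 m
RLR: c = (6 − d² + 2cos(α−β) + 2d(sin α − sin β))/8 = -0.828714; p = 2π − arccos c = 3.735584 rad; φ = atan2(cos α − cos β, d − sin α + sin β) = -0.060478 rad; t = (α − φ + p/2) mod 2π = 4.070169 rad, q = (α − β − t + p) mod 2π = 6.205164 rad → L = 6.57·(4.070169 + 3.735584 + 6.205164) = 6.57·14.010916 = 92.051718 m
LRL: c = (6 − d² + 2cos(α−β) − 2d(sin α − sin β))/8 = -0.625439; p = 2π − arccos c = 4.036695 rad; φ = atan2(cos β − cos α, d + sin α − sin β) = 0.064154 rad; t = (φ − α + p/2) mod 2π = 6.223788 rad, q = (β − α − t + p) mod 2π = 3.839529 rad → L = 6.57·(6.223788 + 4.036695 + 3.839529) = 6.57·14.100011 = 92.637072 m
Shortest: RSL with L = 52.713043 m ≈ 52.7130 m
Convert RSL to answer units (arcs ×180/π): t = 3.826287·180/π = 219.2301°, p = ρ·p = 6.57·0.627283 = 4.1212 m, q = 3.569724·180/π = 204.5301°, L = 52.7130 m.

RSL: t = 219.2301°, p = 4.1212 m, q = 204.5301°, L = 52.7130 m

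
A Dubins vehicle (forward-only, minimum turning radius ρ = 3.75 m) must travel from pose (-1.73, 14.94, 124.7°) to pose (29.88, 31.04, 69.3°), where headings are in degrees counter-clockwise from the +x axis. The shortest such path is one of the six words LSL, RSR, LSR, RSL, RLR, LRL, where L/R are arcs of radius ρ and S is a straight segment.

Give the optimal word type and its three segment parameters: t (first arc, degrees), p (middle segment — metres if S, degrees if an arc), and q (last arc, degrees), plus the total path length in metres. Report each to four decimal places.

RSL: t = 108.0883°, p = 28.3462 m, q = 52.6883°, L = 38.8690 m

Let ψ = atan2(Δy, Δx) = atan2(16.10, 31.61) = 26.9912° be the start→goal bearing.
Normalize: d = |goal − start| / ρ = 35.473964/3.75 = 9.459724, α = (θ_start − ψ) mod 360° = 97.7088° = 1.705340 rad, β = (θ_goal − ψ) mod 360° = 42.3088° = 0.738427 rad.
Common terms: sin α = 0.990963, cos α = -0.134138, sin β = 0.673126, cos β = 0.739528, cos(α−β) = 0.567844, d² = 89.486372. Work in radians in the unit-radius frame; every candidate has L = ρ·(t + p + q).
LSL: p² = 2 + d² − 2cos(α−β) + 2d(sin α − sin β) = 96.363981; p = √p² = 9.816516; φ = atan2(cos β − cos α, d + sin α − sin β) = 0.089118 rad; t = (φ − α) mod 2π = 4.666963 rad, q = (β − φ) mod 2π = 0.649310 rad → L = 3.75·(4.666963 + 9.816516 + 0.649310) = 3.75·15.132789 = 56.747957 m
RSR: p² = 2 + d² − 2cos(α−β) + 2d(sin β − sin α) = 84.337387; p = √p² = 9.183539; φ = atan2(cos α − cos β, d − sin α + sin β) = -0.095278 rad; t = (α − φ) mod 2π = 1.800618 rad, q = (φ − β) mod 2π = 5.449480 rad → L = 3.75·(1.800618 + 9.183539 + 5.449480) = 3.75·16.433637 = 61.626137 m
LSR: p² = d² − 2 + 2cos(α−β) + 2d(sin α + sin β) = 120.105693; p = √p² = 10.959274; φ = atan2(−cos α − cos β, d + sin α + sin β) − atan2(−2, p) = 0.126138 rad; t = (φ − α) mod 2π = 4.703984 rad, q = (φ − β) mod 2π = 5.670896 rad → L = 3.75·(4.703984 + 10.959274 + 5.670896) = 3.75·21.334154 = 80.003077 m
RSL: p² = d² − 2 + 2cos(α−β) − 2d(sin α + sin β) = 57.138425; p = √p² = 7.558996; φ = atan2(cos α + cos β, d − sin α − sin β) − atan2(2, p) = -0.181156 rad; t = (α − φ) mod 2π = 1.886496 rad, q = (β − φ) mod 2π = 0.919584 rad → L = 3.75·(1.886496 + 7.558996 + 0.919584) = 3.75·10.365076 = 38.869036 m
RLR: c = (6 − d² + 2cos(α−β) + 2d(sin α − sin β))/8 = -9.542173, |c| > 1 → infeasible
LRL: c = (6 − d² + 2cos(α−β) − 2d(sin α − sin β))/8 = -11.045498, |c| > 1 → infeasible
Shortest: RSL with L = 38.869036 m ≈ 38.8690 m
Convert RSL to answer units (arcs ×180/π): t = 1.886496·180/π = 108.0883°, p = ρ·p = 3.75·7.558996 = 28.3462 m, q = 0.919584·180/π = 52.6883°, L = 38.8690 m.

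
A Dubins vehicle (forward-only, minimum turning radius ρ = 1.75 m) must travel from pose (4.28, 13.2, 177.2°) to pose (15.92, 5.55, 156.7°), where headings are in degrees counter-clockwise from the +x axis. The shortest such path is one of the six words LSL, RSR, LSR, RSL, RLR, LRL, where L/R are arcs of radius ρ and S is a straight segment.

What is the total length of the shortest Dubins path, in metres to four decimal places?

Let ψ = atan2(Δy, Δx) = atan2(-7.65, 11.64) = -33.3136° be the start→goal bearing.
Normalize: d = |goal − start| / ρ = 13.928823/1.75 = 7.959327, α = (θ_start − ψ) mod 360° = 210.5136° = 3.674155 rad, β = (θ_goal − ψ) mod 360° = 190.0136° = 3.316363 rad.
Common terms: sin α = -0.507743, cos α = -0.861509, sin β = -0.173882, cos β = -0.984767, cos(α−β) = 0.936672, d² = 63.350890. Work in radians in the unit-radius frame; every candidate has L = ρ·(t + p + q).
LSL: p² = 2 + d² − 2cos(α−β) + 2d(sin α − sin β) = 58.162928; p = √p² = 7.626462; φ = atan2(cos β − cos α, d + sin α − sin β) = -0.016163 rad; t = (φ − α) mod 2π = 2.592868 rad, q = (β − φ) mod 2π = 3.332525 rad → L = 1.75·(2.592868 + 7.626462 + 3.332525) = 1.75·13.551855 = 23.715747 m
RSR: p² = 2 + d² − 2cos(α−β) + 2d(sin β − sin α) = 68.792163; p = √p² = 8.294104; φ = atan2(cos α − cos β, d − sin α + sin β) = 0.014861 rad; t = (α − φ) mod 2π = 3.659294 rad, q = (φ − β) mod 2π = 2.981684 rad → L = 1.75·(3.659294 + 8.294104 + 2.981684) = 1.75·14.935082 = 26.136393 m
LSR: p² = d² − 2 + 2cos(α−β) + 2d(sin α + sin β) = 52.373696; p = √p² = 7.236967; φ = atan2(−cos α − cos β, d + sin α + sin β) − atan2(−2, p) = 0.518077 rad; t = (φ − α) mod 2π = 3.127107 rad, q = (φ − β) mod 2π = 3.484900 rad → L = 1.75·(3.127107 + 7.236967 + 3.484900) = 1.75·13.848974 = 24.235705 m
RSL: p² = d² − 2 + 2cos(α−β) − 2d(sin α + sin β) = 74.074772; p = √p² = 8.606670; φ = atan2(cos α + cos β, d − sin α − sin β) − atan2(2, p) = -0.438826 rad; t = (α − φ) mod 2π = 4.112981 rad, q = (β − φ) mod 2π = 3.755189 rad → L = 1.75·(4.112981 + 8.606670 + 3.755189) = 1.75·16.474840 = 28.830970 m
RLR: c = (6 − d² + 2cos(α−β) + 2d(sin α − sin β))/8 = -7.599020, |c| > 1 → infeasible
LRL: c = (6 − d² + 2cos(α−β) − 2d(sin α − sin β))/8 = -6.270366, |c| > 1 → infeasible
Shortest: LSL with L = 23.715747 m ≈ 23.7157 m

23.7157 m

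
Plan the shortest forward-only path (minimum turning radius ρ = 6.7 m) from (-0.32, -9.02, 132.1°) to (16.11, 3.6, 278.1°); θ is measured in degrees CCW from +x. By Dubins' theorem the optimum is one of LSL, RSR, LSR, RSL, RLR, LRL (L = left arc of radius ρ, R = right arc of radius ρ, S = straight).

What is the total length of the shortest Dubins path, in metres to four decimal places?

33.6789 m

Let ψ = atan2(Δy, Δx) = atan2(12.62, 16.43) = 37.5281° be the start→goal bearing.
Normalize: d = |goal − start| / ρ = 20.717367/6.7 = 3.092144, α = (θ_start − ψ) mod 360° = 94.5719° = 1.650591 rad, β = (θ_goal − ψ) mod 360° = 240.5719° = 4.198771 rad.
Common terms: sin α = 0.996818, cos α = -0.079710, sin β = -0.870973, cos β = -0.491331, cos(α−β) = -0.829038, d² = 9.561357. Work in radians in the unit-radius frame; every candidate has L = ρ·(t + p + q).
LSL: p² = 2 + d² − 2cos(α−β) + 2d(sin α − sin β) = 24.770390; p = √p² = 4.976986; φ = atan2(cos β − cos α, d + sin α − sin β) = -0.082800 rad; t = (φ − α) mod 2π = 4.549795 rad, q = (β − φ) mod 2π = 4.281571 rad → L = 6.7·(4.549795 + 4.976986 + 4.281571) = 6.7·13.808352 = 92.515959 m
RSR: p² = 2 + d² − 2cos(α−β) + 2d(sin β − sin α) = 1.668474; p = √p² = 1.291694; φ = atan2(cos α − cos β, d − sin α + sin β) = 0.324324 rad; t = (α − φ) mod 2π = 1.326267 rad, q = (φ − β) mod 2π = 2.408738 rad → L = 6.7·(1.326267 + 1.291694 + 2.408738) = 6.7·5.026699 = 33.678882 m
LSR: p² = d² − 2 + 2cos(α−β) + 2d(sin α + sin β) = 6.681546; p = √p² = 2.584869; φ = atan2(−cos α − cos β, d + sin α + sin β) − atan2(−2, p) = 0.834143 rad; t = (φ − α) mod 2π = 5.466738 rad, q = (φ − β) mod 2π = 2.918557 rad → L = 6.7·(5.466738 + 2.584869 + 2.918557) = 6.7·10.970163 = 73.500093 m
RSL: p² = d² − 2 + 2cos(α−β) − 2d(sin α + sin β) = 5.125017; p = √p² = 2.263850; φ = atan2(cos α + cos β, d − sin α − sin β) − atan2(2, p) = -0.913779 rad; t = (α − φ) mod 2π = 2.564370 rad, q = (β − φ) mod 2π = 5.112551 rad → L = 6.7·(2.564370 + 2.263850 + 5.112551) = 6.7·9.940771 = 66.603163 m
RLR: c = (6 − d² + 2cos(α−β) + 2d(sin α − sin β))/8 = 0.791441; p = 2π − arccos c = 5.625552 rad; φ = atan2(cos α − cos β, d − sin α + sin β) = 0.324324 rad; t = (α − φ + p/2) mod 2π = 4.139042 rad, q = (α − β − t + p) mod 2π = 5.221514 rad → L = 6.7·(4.139042 + 5.625552 + 5.221514) = 6.7·14.986108 = 100.406921 m
LRL: c = (6 − d² + 2cos(α−β) − 2d(sin α − sin β))/8 = -2.096299, |c| > 1 → infeasible
Shortest: RSR with L = 33.678882 m ≈ 33.6789 m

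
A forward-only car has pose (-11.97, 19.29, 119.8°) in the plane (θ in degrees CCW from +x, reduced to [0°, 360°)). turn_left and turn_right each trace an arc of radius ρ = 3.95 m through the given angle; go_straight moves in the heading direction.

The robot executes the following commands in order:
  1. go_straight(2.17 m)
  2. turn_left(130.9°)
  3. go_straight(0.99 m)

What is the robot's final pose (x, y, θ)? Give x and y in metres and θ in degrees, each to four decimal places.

set_pose: (x, y, θ) = (-11.9700, 19.2900, 119.8000°), ρ = 3.95
go_straight(2.17): x += 2.17·cos θ, y += 2.17·sin θ → (-13.0484, 21.1731, 119.8000°)
turn_left(130.9°): centre at ρ to the left, rotate +130.9° → (-20.2041, 20.5155, 250.7000°)
go_straight(0.99): x += 0.99·cos θ, y += 0.99·sin θ → (-20.5313, 19.5812, 250.7000°)

(-20.5313, 19.5812, 250.7000°)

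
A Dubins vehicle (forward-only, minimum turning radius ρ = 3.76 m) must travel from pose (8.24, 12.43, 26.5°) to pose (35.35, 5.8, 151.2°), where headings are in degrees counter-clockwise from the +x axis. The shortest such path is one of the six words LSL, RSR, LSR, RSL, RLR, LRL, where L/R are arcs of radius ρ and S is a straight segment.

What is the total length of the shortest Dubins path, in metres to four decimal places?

39.3762 m

Let ψ = atan2(Δy, Δx) = atan2(-6.63, 27.11) = -13.7425° be the start→goal bearing.
Normalize: d = |goal − start| / ρ = 27.908941/3.76 = 7.422591, α = (θ_start − ψ) mod 360° = 40.2425° = 0.702364 rad, β = (θ_goal − ψ) mod 360° = 164.9425° = 2.878789 rad.
Common terms: sin α = 0.646024, cos α = 0.763317, sin β = 0.259789, cos β = -0.965665, cos(α−β) = -0.569280, d² = 55.094853. Work in radians in the unit-radius frame; every candidate has L = ρ·(t + p + q).
LSL: p² = 2 + d² − 2cos(α−β) + 2d(sin α − sin β) = 63.967141; p = √p² = 7.997946; φ = atan2(cos β − cos α, d + sin α − sin β) = -0.217899 rad; t = (φ − α) mod 2π = 5.362923 rad, q = (β − φ) mod 2π = 3.096688 rad → L = 3.76·(5.362923 + 7.997946 + 3.096688) = 3.76·16.457557 = 61.880414 m
RSR: p² = 2 + d² − 2cos(α−β) + 2d(sin β − sin α) = 52.499684; p = √p² = 7.245667; φ = atan2(cos α − cos β, d − sin α + sin β) = 0.240948 rad; t = (α − φ) mod 2π = 0.461416 rad, q = (φ − β) mod 2π = 3.645344 rad → L = 3.76·(0.461416 + 7.245667 + 3.645344) = 3.76·11.352426 = 42.685123 m
LSR: p² = d² − 2 + 2cos(α−β) + 2d(sin α + sin β) = 65.403245; p = √p² = 8.087227; φ = atan2(−cos α − cos β, d + sin α + sin β) − atan2(−2, p) = 0.266731 rad; t = (φ − α) mod 2π = 5.847552 rad, q = (φ − β) mod 2π = 3.671127 rad → L = 3.76·(5.847552 + 8.087227 + 3.671127) = 3.76·17.605906 = 66.198207 m
RSL: p² = d² − 2 + 2cos(α−β) − 2d(sin α + sin β) = 38.509344; p = √p² = 6.205590; φ = atan2(cos α + cos β, d − sin α − sin β) − atan2(2, p) = -0.342819 rad; t = (α − φ) mod 2π = 1.045183 rad, q = (β − φ) mod 2π = 3.221608 rad → L = 3.76·(1.045183 + 6.205590 + 3.221608) = 3.76·10.472381 = 39.376153 m
RLR: c = (6 − d² + 2cos(α−β) + 2d(sin α − sin β))/8 = -5.562461, |c| > 1 → infeasible
LRL: c = (6 − d² + 2cos(α−β) − 2d(sin α − sin β))/8 = -6.995893, |c| > 1 → infeasible
Shortest: RSL with L = 39.376153 m ≈ 39.3762 m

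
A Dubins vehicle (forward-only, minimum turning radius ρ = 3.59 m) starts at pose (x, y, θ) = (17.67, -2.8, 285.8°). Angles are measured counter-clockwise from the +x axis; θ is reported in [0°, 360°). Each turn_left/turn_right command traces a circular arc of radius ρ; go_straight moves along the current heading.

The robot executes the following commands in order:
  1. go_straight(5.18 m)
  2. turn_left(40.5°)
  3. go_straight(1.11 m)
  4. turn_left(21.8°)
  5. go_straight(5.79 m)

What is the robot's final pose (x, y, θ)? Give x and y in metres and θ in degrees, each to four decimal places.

(28.3835, -12.1294, 348.1000°)

set_pose: (x, y, θ) = (17.6700, -2.8000, 285.8000°), ρ = 3.59
go_straight(5.18): x += 5.18·cos θ, y += 5.18·sin θ → (19.0804, -7.7843, 285.8000°)
turn_left(40.5°): centre at ρ to the left, rotate +40.5° → (20.5429, -9.7935, 326.3000°)
go_straight(1.11): x += 1.11·cos θ, y += 1.11·sin θ → (21.4664, -10.4094, 326.3000°)
turn_left(21.8°): centre at ρ to the left, rotate +21.8° → (22.7180, -10.9355, 348.1000°)
go_straight(5.79): x += 5.79·cos θ, y += 5.79·sin θ → (28.3835, -12.1294, 348.1000°)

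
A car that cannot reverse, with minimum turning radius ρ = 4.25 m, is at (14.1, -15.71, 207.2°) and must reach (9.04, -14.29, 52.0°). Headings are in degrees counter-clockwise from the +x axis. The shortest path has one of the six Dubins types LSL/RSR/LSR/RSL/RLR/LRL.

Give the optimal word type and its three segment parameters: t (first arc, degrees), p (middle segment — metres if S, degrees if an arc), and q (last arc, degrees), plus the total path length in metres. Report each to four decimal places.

LRL: t = 66.0121°, p = 260.5372°, q = 39.3251°, L = 27.1393 m

Let ψ = atan2(Δy, Δx) = atan2(1.42, -5.06) = 164.3242° be the start→goal bearing.
Normalize: d = |goal − start| / ρ = 5.255473/4.25 = 1.236582, α = (θ_start − ψ) mod 360° = 42.8758° = 0.748325 rad, β = (θ_goal − ψ) mod 360° = 247.6758° = 4.322759 rad.
Common terms: sin α = 0.680412, cos α = 0.732830, sin β = -0.925050, cos β = -0.379846, cos(α−β) = -0.907777, d² = 1.529135. Work in radians in the unit-radius frame; every candidate has L = ρ·(t + p + q).
LSL: p² = 2 + d² − 2cos(α−β) + 2d(sin α − sin β) = 9.315260; p = √p² = 3.052091; φ = atan2(cos β − cos α, d + sin α − sin β) = -0.373162 rad; t = (φ − α) mod 2π = 5.161698 rad, q = (β − φ) mod 2π = 4.695921 rad → L = 4.25·(5.161698 + 3.052091 + 4.695921) = 4.25·12.909711 = 54.866270 m
RSR: p² = 2 + d² − 2cos(α−β) + 2d(sin β − sin α) = 1.374120; p = √p² = 1.172229; φ = atan2(cos α − cos β, d − sin α + sin β) = 1.890918 rad; t = (α − φ) mod 2π = 5.140592 rad, q = (φ − β) mod 2π = 3.851345 rad → L = 4.25·(5.140592 + 1.172229 + 3.851345) = 4.25·10.164165 = 43.197702 m
LSR: p² = d² − 2 + 2cos(α−β) + 2d(sin α + sin β) = -2.891449 < 0 → infeasible
RSL: p² = d² − 2 + 2cos(α−β) − 2d(sin α + sin β) = -1.681391 < 0 → infeasible
RLR: c = (6 − d² + 2cos(α−β) + 2d(sin α − sin β))/8 = 0.828235; p = 2π − arccos c = 5.688340 rad; φ = atan2(cos α − cos β, d − sin α + sin β) = 1.890918 rad; t = (α − φ + p/2) mod 2π = 1.701576 rad, q = (α − β − t + p) mod 2π = 0.412329 rad → L = 4.25·(1.701576 + 5.688340 + 0.412329) = 4.25·7.802245 = 33.159541 m
LRL: c = (6 − d² + 2cos(α−β) − 2d(sin α − sin β))/8 = -0.164407; p = 2π − arccos c = 4.547232 rad; φ = atan2(cos β − cos α, d + sin α − sin β) = -0.373162 rad; t = (φ − α + p/2) mod 2π = 1.152129 rad, q = (β − α − t + p) mod 2π = 0.686352 rad → L = 4.25·(1.152129 + 4.547232 + 0.686352) = 4.25·6.385712 = 27.139278 m
Shortest: LRL with L = 27.139278 m ≈ 27.1393 m
Convert LRL to answer units (arcs ×180/π): t = 1.152129·180/π = 66.0121°, p = 4.547232·180/π = 260.5372°, q = 0.686352·180/π = 39.3251°, L = 27.1393 m.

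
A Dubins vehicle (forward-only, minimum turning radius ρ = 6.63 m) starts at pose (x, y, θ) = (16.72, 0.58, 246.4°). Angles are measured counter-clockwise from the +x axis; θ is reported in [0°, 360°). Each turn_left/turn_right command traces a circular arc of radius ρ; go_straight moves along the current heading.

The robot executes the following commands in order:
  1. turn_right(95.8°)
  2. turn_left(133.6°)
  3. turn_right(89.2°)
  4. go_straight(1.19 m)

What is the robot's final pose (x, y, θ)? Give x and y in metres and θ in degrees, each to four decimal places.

set_pose: (x, y, θ) = (16.7200, 0.5800, 246.4000°), ρ = 6.63
turn_right(95.8°): centre at ρ to the right, rotate −95.8° → (7.3898, -2.5418, 150.6000°)
turn_left(133.6°): centre at ρ to the left, rotate +133.6° → (-2.2923, -9.9444, 284.2000°)
turn_right(89.2°): centre at ρ to the right, rotate −89.2° → (-7.0037, -17.9748, 195.0000°)
go_straight(1.19): x += 1.19·cos θ, y += 1.19·sin θ → (-8.1532, -18.2828, 195.0000°)

(-8.1532, -18.2828, 195.0000°)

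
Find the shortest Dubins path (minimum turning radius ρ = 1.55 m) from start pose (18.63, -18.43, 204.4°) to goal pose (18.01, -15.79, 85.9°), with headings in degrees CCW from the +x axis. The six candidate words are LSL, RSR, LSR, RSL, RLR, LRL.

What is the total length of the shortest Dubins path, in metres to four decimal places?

10.4217 m

Let ψ = atan2(Δy, Δx) = atan2(2.64, -0.62) = 103.2163° be the start→goal bearing.
Normalize: d = |goal − start| / ρ = 2.711826/1.55 = 1.749565, α = (θ_start − ψ) mod 360° = 101.1837° = 1.765988 rad, β = (θ_goal − ψ) mod 360° = 342.6837° = 5.980958 rad.
Common terms: sin α = 0.981010, cos α = -0.193955, sin β = -0.297647, cos β = 0.954676, cos(α−β) = -0.477159, d² = 3.060978. Work in radians in the unit-radius frame; every candidate has L = ρ·(t + p + q).
LSL: p² = 2 + d² − 2cos(α−β) + 2d(sin α − sin β) = 10.489484; p = √p² = 3.238747; φ = atan2(cos β − cos α, d + sin α − sin β) = 0.362543 rad; t = (φ − α) mod 2π = 4.879740 rad, q = (β − φ) mod 2π = 5.618416 rad → L = 1.55·(4.879740 + 3.238747 + 5.618416) = 1.55·13.736903 = 21.292199 m
RSR: p² = 2 + d² − 2cos(α−β) + 2d(sin β − sin α) = 1.541107; p = √p² = 1.241413; φ = atan2(cos α − cos β, d − sin α + sin β) = -1.181722 rad; t = (α − φ) mod 2π = 2.947710 rad, q = (φ − β) mod 2π = 5.403690 rad → L = 1.55·(2.947710 + 1.241413 + 5.403690) = 1.55·9.592814 = 14.868861 m
LSR: p² = d² − 2 + 2cos(α−β) + 2d(sin α + sin β) = 2.497839; p = √p² = 1.580455; φ = atan2(−cos α − cos β, d + sin α + sin β) − atan2(−2, p) = 0.598996 rad; t = (φ − α) mod 2π = 5.116193 rad, q = (φ − β) mod 2π = 0.901223 rad → L = 1.55·(5.116193 + 1.580455 + 0.901223) = 1.55·7.597872 = 11.776701 m
RSL: p² = d² − 2 + 2cos(α−β) − 2d(sin α + sin β) = -2.284518 < 0 → infeasible
RLR: c = (6 − d² + 2cos(α−β) + 2d(sin α − sin β))/8 = 0.807362; p = 2π − arccos c = 5.652056 rad; φ = atan2(cos α − cos β, d − sin α + sin β) = -1.181722 rad; t = (α − φ + p/2) mod 2π = 5.773738 rad, q = (α − β − t + p) mod 2π = 1.946533 rad → L = 1.55·(5.773738 + 5.652056 + 1.946533) = 1.55·13.372327 = 20.727107 m
LRL: c = (6 − d² + 2cos(α−β) − 2d(sin α − sin β))/8 = -0.311186; p = 2π − arccos c = 4.395949 rad; φ = atan2(cos β − cos α, d + sin α − sin β) = 0.362543 rad; t = (φ − α + p/2) mod 2π = 0.794529 rad, q = (β − α − t + p) mod 2π = 1.533205 rad → L = 1.55·(0.794529 + 4.395949 + 1.533205) = 1.55·6.723682 = 10.421708 m
Shortest: LRL with L = 10.421708 m ≈ 10.4217 m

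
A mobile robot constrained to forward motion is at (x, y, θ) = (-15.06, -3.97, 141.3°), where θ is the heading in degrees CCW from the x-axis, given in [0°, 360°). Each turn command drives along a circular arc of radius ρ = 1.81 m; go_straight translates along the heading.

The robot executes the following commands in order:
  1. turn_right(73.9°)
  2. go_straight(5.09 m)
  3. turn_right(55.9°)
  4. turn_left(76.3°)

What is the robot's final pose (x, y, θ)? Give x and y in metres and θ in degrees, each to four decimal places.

(-10.8853, 5.6196, 87.8000°)

set_pose: (x, y, θ) = (-15.0600, -3.9700, 141.3000°), ρ = 1.81
turn_right(73.9°): centre at ρ to the right, rotate −73.9° → (-15.5993, -1.8618, 67.4000°)
go_straight(5.09): x += 5.09·cos θ, y += 5.09·sin θ → (-13.6433, 2.8373, 67.4000°)
turn_right(55.9°): centre at ρ to the right, rotate −55.9° → (-12.3331, 3.9154, 11.5000°)
turn_left(76.3°): centre at ρ to the left, rotate +76.3° → (-10.8853, 5.6196, 87.8000°)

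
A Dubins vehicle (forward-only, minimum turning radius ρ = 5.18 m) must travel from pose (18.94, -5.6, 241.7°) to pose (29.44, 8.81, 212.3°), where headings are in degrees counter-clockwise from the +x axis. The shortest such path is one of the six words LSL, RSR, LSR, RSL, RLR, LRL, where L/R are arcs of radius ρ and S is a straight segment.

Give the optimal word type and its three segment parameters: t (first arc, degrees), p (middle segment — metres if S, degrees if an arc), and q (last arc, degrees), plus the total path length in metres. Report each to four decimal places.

LSL: t = 173.4130°, p = 15.2232 m, q = 157.1870°, L = 45.1121 m

Let ψ = atan2(Δy, Δx) = atan2(14.41, 10.50) = 53.9206° be the start→goal bearing.
Normalize: d = |goal − start| / ρ = 17.829697/5.18 = 3.442026, α = (θ_start − ψ) mod 360° = 187.7794° = 3.277368 rad, β = (θ_goal − ψ) mod 360° = 158.3794° = 2.764241 rad.
Common terms: sin α = -0.135359, cos α = -0.990797, sin β = 0.368460, cos β = -0.929644, cos(α−β) = 0.871214, d² = 11.847546. Work in radians in the unit-radius frame; every candidate has L = ρ·(t + p + q).
LSL: p² = 2 + d² − 2cos(α−β) + 2d(sin α − sin β) = 8.636808; p = √p² = 2.938845; φ = atan2(cos β − cos α, d + sin α − sin β) = 0.020810 rad; t = (φ − α) mod 2π = 3.026627 rad, q = (β − φ) mod 2π = 2.743431 rad → L = 5.18·(3.026627 + 2.938845 + 2.743431) = 5.18·8.708903 = 45.112118 m
RSR: p² = 2 + d² − 2cos(α−β) + 2d(sin β − sin α) = 15.573429; p = √p² = 3.946318; φ = atan2(cos α − cos β, d − sin α + sin β) = -0.015497 rad; t = (α − φ) mod 2π = 3.292865 rad, q = (φ − β) mod 2π = 3.503447 rad → L = 5.18·(3.292865 + 3.946318 + 3.503447) = 5.18·10.742631 = 55.646826 m
LSR: p² = d² − 2 + 2cos(α−β) + 2d(sin α + sin β) = 13.194654; p = √p² = 3.632445; φ = atan2(−cos α − cos β, d + sin α + sin β) − atan2(−2, p) = 0.984824 rad; t = (φ − α) mod 2π = 3.990641 rad, q = (φ − β) mod 2π = 4.503768 rad → L = 5.18·(3.990641 + 3.632445 + 4.503768) = 5.18·12.126853 = 62.817101 m
RSL: p² = d² − 2 + 2cos(α−β) − 2d(sin α + sin β) = 9.985293; p = √p² = 3.159951; φ = atan2(cos α + cos β, d − sin α − sin β) − atan2(2, p) = -1.103568 rad; t = (α − φ) mod 2π = 4.380936 rad, q = (β − φ) mod 2π = 3.867809 rad → L = 5.18·(4.380936 + 3.159951 + 3.867809) = 5.18·11.408696 = 59.097045 m
RLR: c = (6 − d² + 2cos(α−β) + 2d(sin α − sin β))/8 = -0.946679; p = 2π − arccos c = 3.469623 rad; φ = atan2(cos α − cos β, d − sin α + sin β) = -0.015497 rad; t = (α − φ + p/2) mod 2π = 5.027676 rad, q = (α − β − t + p) mod 2π = 5.238259 rad → L = 5.18·(5.027676 + 3.469623 + 5.238259) = 5.18·13.735559 = 71.150194 m
LRL: c = (6 − d² + 2cos(α−β) − 2d(sin α − sin β))/8 = -0.079601; p = 2π − arccos c = 4.632704 rad; φ = atan2(cos β − cos α, d + sin α − sin β) = 0.020810 rad; t = (φ − α + p/2) mod 2π = 5.342979 rad, q = (β − α − t + p) mod 2π = 5.059783 rad → L = 5.18·(5.342979 + 4.632704 + 5.059783) = 5.18·15.035466 = 77.883713 m
Shortest: LSL with L = 45.112118 m ≈ 45.1121 m
Convert LSL to answer units (arcs ×180/π): t = 3.026627·180/π = 173.4130°, p = ρ·p = 5.18·2.938845 = 15.2232 m, q = 2.743431·180/π = 157.1870°, L = 45.1121 m.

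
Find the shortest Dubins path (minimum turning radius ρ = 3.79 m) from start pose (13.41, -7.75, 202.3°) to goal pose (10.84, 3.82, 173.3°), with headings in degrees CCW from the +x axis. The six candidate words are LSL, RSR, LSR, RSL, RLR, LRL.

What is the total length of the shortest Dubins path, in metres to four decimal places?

Let ψ = atan2(Δy, Δx) = atan2(11.57, -2.57) = 102.5236° be the start→goal bearing.
Normalize: d = |goal − start| / ρ = 11.851996/3.79 = 3.127176, α = (θ_start − ψ) mod 360° = 99.7764° = 1.741427 rad, β = (θ_goal − ψ) mod 360° = 70.7764° = 1.235282 rad.
Common terms: sin α = 0.985478, cos α = -0.169804, sin β = 0.944241, cos β = 0.329255, cos(α−β) = 0.874620, d² = 9.779227. Work in radians in the unit-radius frame; every candidate has L = ρ·(t + p + q).
LSL: p² = 2 + d² − 2cos(α−β) + 2d(sin α − sin β) = 10.287897; p = √p² = 3.207475; φ = atan2(cos β − cos α, d + sin α − sin β) = 0.156227 rad; t = (φ − α) mod 2π = 4.697985 rad, q = (β − φ) mod 2π = 1.079055 rad → L = 3.79·(4.697985 + 3.207475 + 1.079055) = 3.79·8.984515 = 34.051312 m
RSR: p² = 2 + d² − 2cos(α−β) + 2d(sin β − sin α) = 9.772079; p = √p² = 3.126032; φ = atan2(cos α − cos β, d − sin α + sin β) = -0.160332 rad; t = (α − φ) mod 2π = 1.901760 rad, q = (φ − β) mod 2π = 4.887571 rad → L = 3.79·(1.901760 + 3.126032 + 4.887571) = 3.79·9.915363 = 37.579227 m
LSR: p² = d² − 2 + 2cos(α−β) + 2d(sin α + sin β) = 21.597606; p = √p² = 4.647322; φ = atan2(−cos α − cos β, d + sin α + sin β) − atan2(−2, p) = 0.374877 rad; t = (φ − α) mod 2π = 4.916635 rad, q = (φ − β) mod 2π = 5.422780 rad → L = 3.79·(4.916635 + 4.647322 + 5.422780) = 3.79·14.986738 = 56.799737 m
RSL: p² = d² − 2 + 2cos(α−β) − 2d(sin α + sin β) = -2.540673 < 0 → infeasible
RLR: c = (6 − d² + 2cos(α−β) + 2d(sin α − sin β))/8 = -0.221510; p = 2π − arccos c = 4.489026 rad; φ = atan2(cos α − cos β, d − sin α + sin β) = -0.160332 rad; t = (α − φ + p/2) mod 2π = 4.146273 rad, q = (α − β − t + p) mod 2π = 0.848899 rad → L = 3.79·(4.146273 + 4.489026 + 0.848899) = 3.79·9.484198 = 35.945112 m
LRL: c = (6 − d² + 2cos(α−β) − 2d(sin α − sin β))/8 = -0.285987; p = 2π − arccos c = 4.422353 rad; φ = atan2(cos β − cos α, d + sin α − sin β) = 0.156227 rad; t = (φ − α + p/2) mod 2π = 0.625976 rad, q = (β − α − t + p) mod 2π = 3.290231 rad → L = 3.79·(0.625976 + 4.422353 + 3.290231) = 3.79·8.338560 = 31.603141 m
Shortest: LRL with L = 31.603141 m ≈ 31.6031 m

31.6031 m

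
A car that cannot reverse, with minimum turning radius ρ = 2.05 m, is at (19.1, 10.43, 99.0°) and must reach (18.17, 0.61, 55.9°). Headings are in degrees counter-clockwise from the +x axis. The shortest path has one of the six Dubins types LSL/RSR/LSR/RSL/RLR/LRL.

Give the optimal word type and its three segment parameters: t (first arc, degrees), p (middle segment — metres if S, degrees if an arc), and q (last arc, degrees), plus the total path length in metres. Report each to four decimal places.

LSL: t = 166.8711°, p = 8.3717 m, q = 150.0289°, L = 19.7102 m

Let ψ = atan2(Δy, Δx) = atan2(-9.82, -0.93) = -95.4100° be the start→goal bearing.
Normalize: d = |goal − start| / ρ = 9.863939/2.05 = 4.811678, α = (θ_start − ψ) mod 360° = 194.4100° = 3.393095 rad, β = (θ_goal − ψ) mod 360° = 151.3100° = 2.640858 rad.
Common terms: sin α = -0.248860, cos α = -0.968540, sin β = 0.480070, cos β = -0.877230, cos(α−β) = 0.730162, d² = 23.152243. Work in radians in the unit-radius frame; every candidate has L = ρ·(t + p + q).
LSL: p² = 2 + d² − 2cos(α−β) + 2d(sin α − sin β) = 16.677171; p = √p² = 4.083769; φ = atan2(cos β − cos α, d + sin α − sin β) = 0.022361 rad; t = (φ − α) mod 2π = 2.912451 rad, q = (β − φ) mod 2π = 2.618498 rad → L = 2.05·(2.912451 + 4.083769 + 2.618498) = 2.05·9.614718 = 19.710171 m
RSR: p² = 2 + d² − 2cos(α−β) + 2d(sin β − sin α) = 30.706665; p = √p² = 5.541359; φ = atan2(cos α − cos β, d − sin α + sin β) = -0.016479 rad; t = (α − φ) mod 2π = 3.409574 rad, q = (φ − β) mod 2π = 3.625848 rad → L = 2.05·(3.409574 + 5.541359 + 3.625848) = 2.05·12.576782 = 25.782402 m
LSR: p² = d² − 2 + 2cos(α−β) + 2d(sin α + sin β) = 24.837584; p = √p² = 4.983732; φ = atan2(−cos α − cos β, d + sin α + sin β) − atan2(−2, p) = 0.732501 rad; t = (φ − α) mod 2π = 3.622591 rad, q = (φ − β) mod 2π = 4.374828 rad → L = 2.05·(3.622591 + 4.983732 + 4.374828) = 2.05·12.981151 = 26.611360 m
RSL: p² = d² − 2 + 2cos(α−β) − 2d(sin α + sin β) = 20.387550; p = √p² = 4.515258; φ = atan2(cos α + cos β, d − sin α − sin β) − atan2(2, p) = -0.800030 rad; t = (α − φ) mod 2π = 4.193125 rad, q = (β − φ) mod 2π = 3.440888 rad → L = 2.05·(4.193125 + 4.515258 + 3.440888) = 2.05·12.149271 = 24.906005 m
RLR: c = (6 − d² + 2cos(α−β) + 2d(sin α − sin β))/8 = -2.838333, |c| > 1 → infeasible
LRL: c = (6 − d² + 2cos(α−β) − 2d(sin α − sin β))/8 = -1.084646, |c| > 1 → infeasible
Shortest: LSL with L = 19.710171 m ≈ 19.7102 m
Convert LSL to answer units (arcs ×180/π): t = 2.912451·180/π = 166.8711°, p = ρ·p = 2.05·4.083769 = 8.3717 m, q = 2.618498·180/π = 150.0289°, L = 19.7102 m.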